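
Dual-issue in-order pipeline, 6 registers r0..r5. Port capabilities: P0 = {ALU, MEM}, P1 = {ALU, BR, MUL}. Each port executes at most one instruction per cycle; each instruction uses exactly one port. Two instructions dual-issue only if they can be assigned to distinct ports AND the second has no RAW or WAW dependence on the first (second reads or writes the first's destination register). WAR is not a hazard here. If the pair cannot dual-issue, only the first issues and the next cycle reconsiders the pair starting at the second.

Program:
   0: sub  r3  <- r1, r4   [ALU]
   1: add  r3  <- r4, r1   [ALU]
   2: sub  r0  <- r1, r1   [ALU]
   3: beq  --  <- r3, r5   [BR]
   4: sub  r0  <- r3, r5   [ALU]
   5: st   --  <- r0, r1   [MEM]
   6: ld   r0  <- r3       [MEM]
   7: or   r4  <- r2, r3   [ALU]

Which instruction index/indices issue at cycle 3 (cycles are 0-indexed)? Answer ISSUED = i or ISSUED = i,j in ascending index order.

ISSUED = 5

#0 head=0: sub.ALU i0 WAW r3
#1 head=1: add.ALU sub.ALU i1/i2 pair
#2 head=3: beq.BR sub.ALU i3/i4 pair
#3 head=5: st.MEM i5 no-port MEM/MEM
#4 head=6: ld.MEM or.ALU i6/i7 pair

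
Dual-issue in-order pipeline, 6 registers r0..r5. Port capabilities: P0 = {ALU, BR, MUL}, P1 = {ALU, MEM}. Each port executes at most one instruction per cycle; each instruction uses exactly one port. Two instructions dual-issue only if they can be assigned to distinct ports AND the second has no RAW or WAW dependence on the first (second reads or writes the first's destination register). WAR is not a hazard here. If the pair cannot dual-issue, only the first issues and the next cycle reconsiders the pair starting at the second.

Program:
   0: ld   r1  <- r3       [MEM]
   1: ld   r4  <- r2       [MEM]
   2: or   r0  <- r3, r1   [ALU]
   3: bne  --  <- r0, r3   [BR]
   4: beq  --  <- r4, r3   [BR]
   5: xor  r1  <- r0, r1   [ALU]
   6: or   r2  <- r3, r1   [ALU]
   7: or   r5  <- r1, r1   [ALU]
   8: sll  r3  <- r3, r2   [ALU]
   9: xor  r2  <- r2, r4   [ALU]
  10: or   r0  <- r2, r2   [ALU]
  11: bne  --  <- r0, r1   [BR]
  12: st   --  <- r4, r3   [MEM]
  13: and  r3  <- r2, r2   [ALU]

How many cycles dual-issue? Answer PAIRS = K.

0. ld @i0  | no-port MEM/MEM
1. ld;or @i1/i2  | dual
2. bne @i3  | no-port BR/BR
3. beq;xor @i4/i5  | dual
4. or;or @i6/i7  | dual
5. sll;xor @i8/i9  | dual
6. or @i10  | RAW r0
7. bne;st @i11/i12  | dual
8. and @i13  | tail

PAIRS = 5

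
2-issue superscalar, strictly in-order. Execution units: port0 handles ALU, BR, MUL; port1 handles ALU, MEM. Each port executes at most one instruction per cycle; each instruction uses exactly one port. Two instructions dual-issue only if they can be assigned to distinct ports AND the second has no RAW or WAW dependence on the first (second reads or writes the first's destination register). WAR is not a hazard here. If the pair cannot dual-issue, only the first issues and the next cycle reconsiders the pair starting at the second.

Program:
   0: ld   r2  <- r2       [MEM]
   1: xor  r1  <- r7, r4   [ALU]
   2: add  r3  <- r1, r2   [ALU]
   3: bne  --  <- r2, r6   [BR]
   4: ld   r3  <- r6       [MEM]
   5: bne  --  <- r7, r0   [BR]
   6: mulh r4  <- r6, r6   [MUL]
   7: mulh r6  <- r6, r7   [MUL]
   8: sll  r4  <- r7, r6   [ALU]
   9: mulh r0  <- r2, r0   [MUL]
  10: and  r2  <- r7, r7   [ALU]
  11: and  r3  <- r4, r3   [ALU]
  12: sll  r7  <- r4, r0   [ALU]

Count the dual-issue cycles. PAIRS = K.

PAIRS = 5

c0: i0&i1 ld.MEM;xor.ALU  2-wide
c1: i2&i3 add.ALU;bne.BR  2-wide
c2: i4&i5 ld.MEM;bne.BR  2-wide
c3: i6 mulh.MUL  no-port MUL/MUL
c4: i7 mulh.MUL  RAW r6
c5: i8&i9 sll.ALU;mulh.MUL  2-wide
c6: i10&i11 and.ALU;and.ALU  2-wide
c7: i12 sll.ALU  tail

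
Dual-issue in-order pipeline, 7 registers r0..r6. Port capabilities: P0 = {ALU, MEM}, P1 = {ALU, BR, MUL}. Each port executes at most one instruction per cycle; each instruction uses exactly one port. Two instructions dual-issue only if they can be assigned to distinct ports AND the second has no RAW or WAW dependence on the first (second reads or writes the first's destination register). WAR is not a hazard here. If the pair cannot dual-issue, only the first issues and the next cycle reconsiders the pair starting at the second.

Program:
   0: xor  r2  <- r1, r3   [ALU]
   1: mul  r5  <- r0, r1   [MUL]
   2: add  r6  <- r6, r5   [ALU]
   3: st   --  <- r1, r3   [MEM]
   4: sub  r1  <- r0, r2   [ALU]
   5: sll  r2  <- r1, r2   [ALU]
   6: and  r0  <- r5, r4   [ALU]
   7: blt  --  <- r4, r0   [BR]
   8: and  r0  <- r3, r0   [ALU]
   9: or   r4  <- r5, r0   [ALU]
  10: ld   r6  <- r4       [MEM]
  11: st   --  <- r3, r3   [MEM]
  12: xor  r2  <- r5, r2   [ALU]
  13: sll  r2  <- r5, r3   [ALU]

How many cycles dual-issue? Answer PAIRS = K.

PAIRS = 5

0. xor.ALU+mul.MUL @i0+i1  | dual
1. add.ALU+st.MEM @i2+i3  | dual
2. sub.ALU @i4  | RAW r1
3. sll.ALU+and.ALU @i5+i6  | dual
4. blt.BR+and.ALU @i7+i8  | dual
5. or.ALU @i9  | RAW r4
6. ld.MEM @i10  | no-port MEM/MEM
7. st.MEM+xor.ALU @i11+i12  | dual
8. sll.ALU @i13  | tail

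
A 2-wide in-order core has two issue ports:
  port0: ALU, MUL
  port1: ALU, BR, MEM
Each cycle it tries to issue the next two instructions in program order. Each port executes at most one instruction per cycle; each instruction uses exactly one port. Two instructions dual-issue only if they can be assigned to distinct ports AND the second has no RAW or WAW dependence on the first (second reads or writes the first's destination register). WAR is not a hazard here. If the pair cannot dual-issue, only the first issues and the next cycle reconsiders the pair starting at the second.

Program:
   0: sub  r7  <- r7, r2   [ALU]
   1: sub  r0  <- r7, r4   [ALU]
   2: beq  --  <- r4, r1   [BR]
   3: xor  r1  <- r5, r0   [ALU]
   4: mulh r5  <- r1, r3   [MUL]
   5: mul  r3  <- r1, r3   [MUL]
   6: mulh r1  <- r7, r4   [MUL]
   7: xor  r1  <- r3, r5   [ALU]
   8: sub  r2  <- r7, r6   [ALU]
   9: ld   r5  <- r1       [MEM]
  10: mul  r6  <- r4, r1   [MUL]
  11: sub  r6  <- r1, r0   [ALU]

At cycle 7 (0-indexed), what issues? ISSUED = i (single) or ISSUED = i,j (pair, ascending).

ISSUED = 9,10

[0] i0  sub  -- RAW r7
[1] i1,i2  sub;beq  -- pair
[2] i3  xor  -- RAW r1
[3] i4  mulh  -- no-port MUL/MUL
[4] i5  mul  -- no-port MUL/MUL
[5] i6  mulh  -- WAW r1
[6] i7,i8  xor;sub  -- pair
[7] i9,i10  ld;mul  -- pair
[8] i11  sub  -- tail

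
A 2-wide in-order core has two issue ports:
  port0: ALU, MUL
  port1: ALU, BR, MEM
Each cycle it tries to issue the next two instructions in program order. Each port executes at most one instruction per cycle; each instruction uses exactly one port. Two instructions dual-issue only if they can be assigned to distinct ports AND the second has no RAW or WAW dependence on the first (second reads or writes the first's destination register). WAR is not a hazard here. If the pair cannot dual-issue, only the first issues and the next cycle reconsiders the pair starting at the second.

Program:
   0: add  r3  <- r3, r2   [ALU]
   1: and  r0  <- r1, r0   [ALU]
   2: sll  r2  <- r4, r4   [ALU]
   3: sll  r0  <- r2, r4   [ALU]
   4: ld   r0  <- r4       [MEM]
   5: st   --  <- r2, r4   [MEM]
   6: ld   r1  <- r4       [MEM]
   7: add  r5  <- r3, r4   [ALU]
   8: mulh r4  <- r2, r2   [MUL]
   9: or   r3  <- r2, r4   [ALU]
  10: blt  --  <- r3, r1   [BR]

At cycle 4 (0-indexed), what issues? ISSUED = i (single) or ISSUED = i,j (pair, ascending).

[0] i0,i1  add.ALU/and.ALU  -- dual
[1] i2  sll.ALU  -- RAW r2
[2] i3  sll.ALU  -- WAW r0
[3] i4  ld.MEM  -- no-port MEM/MEM
[4] i5  st.MEM  -- no-port MEM/MEM
[5] i6,i7  ld.MEM/add.ALU  -- dual
[6] i8  mulh.MUL  -- RAW r4
[7] i9  or.ALU  -- RAW r3
[8] i10  blt.BR  -- tail

ISSUED = 5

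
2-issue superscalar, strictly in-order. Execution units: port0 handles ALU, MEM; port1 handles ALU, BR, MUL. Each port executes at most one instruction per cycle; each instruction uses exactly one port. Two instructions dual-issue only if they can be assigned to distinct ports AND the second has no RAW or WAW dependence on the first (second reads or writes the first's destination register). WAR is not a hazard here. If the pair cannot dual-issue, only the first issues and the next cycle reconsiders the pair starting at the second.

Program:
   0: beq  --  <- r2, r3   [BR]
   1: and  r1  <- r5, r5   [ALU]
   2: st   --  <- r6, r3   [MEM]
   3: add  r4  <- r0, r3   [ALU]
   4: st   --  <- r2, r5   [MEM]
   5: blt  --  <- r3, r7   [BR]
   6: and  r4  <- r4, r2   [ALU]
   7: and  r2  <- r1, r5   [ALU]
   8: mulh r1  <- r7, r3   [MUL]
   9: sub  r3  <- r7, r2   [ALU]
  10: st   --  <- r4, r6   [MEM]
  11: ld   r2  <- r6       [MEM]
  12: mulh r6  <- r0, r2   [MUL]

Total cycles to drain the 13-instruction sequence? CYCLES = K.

[0] i0+i1  beq.BR/and.ALU  -- dual
[1] i2+i3  st.MEM/add.ALU  -- dual
[2] i4+i5  st.MEM/blt.BR  -- dual
[3] i6+i7  and.ALU/and.ALU  -- dual
[4] i8+i9  mulh.MUL/sub.ALU  -- dual
[5] i10  st.MEM  -- no-port MEM/MEM
[6] i11  ld.MEM  -- RAW r2
[7] i12  mulh.MUL  -- tail

CYCLES = 8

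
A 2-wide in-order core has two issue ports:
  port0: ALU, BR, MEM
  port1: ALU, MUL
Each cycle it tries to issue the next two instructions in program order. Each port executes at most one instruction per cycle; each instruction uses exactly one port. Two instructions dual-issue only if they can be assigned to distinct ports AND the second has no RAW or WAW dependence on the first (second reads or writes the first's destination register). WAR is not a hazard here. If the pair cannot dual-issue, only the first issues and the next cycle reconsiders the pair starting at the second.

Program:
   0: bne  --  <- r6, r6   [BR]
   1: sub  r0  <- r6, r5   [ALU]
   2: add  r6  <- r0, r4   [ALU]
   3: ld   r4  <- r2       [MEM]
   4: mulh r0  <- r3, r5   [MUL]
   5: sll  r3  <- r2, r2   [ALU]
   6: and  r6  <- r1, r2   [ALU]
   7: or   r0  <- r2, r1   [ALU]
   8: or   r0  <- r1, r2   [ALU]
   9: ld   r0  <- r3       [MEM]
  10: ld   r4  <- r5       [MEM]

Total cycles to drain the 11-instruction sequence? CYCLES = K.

CYCLES = 7

c0: i0+i1 bne.BR+sub.ALU  dual
c1: i2+i3 add.ALU+ld.MEM  dual
c2: i4+i5 mulh.MUL+sll.ALU  dual
c3: i6+i7 and.ALU+or.ALU  dual
c4: i8 or.ALU  WAW r0
c5: i9 ld.MEM  no-port MEM/MEM
c6: i10 ld.MEM  tail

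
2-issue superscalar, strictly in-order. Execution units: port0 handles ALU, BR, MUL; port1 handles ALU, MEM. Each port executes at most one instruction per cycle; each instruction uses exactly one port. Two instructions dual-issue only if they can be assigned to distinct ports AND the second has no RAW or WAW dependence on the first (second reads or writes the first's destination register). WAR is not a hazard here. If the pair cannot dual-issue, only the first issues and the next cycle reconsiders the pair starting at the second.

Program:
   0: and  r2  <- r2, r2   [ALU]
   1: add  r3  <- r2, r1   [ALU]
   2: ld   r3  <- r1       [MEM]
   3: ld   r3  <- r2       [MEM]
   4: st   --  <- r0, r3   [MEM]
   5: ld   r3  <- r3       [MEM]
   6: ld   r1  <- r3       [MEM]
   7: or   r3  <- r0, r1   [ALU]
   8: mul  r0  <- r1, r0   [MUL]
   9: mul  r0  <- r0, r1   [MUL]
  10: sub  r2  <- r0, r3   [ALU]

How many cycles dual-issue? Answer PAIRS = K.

0. and @i0  | RAW r2
1. add @i1  | WAW r3
2. ld @i2  | no-port MEM/MEM
3. ld @i3  | no-port MEM/MEM
4. st @i4  | no-port MEM/MEM
5. ld @i5  | no-port MEM/MEM
6. ld @i6  | RAW r1
7. or+mul @i7&i8  | 2-wide
8. mul @i9  | RAW r0
9. sub @i10  | tail

PAIRS = 1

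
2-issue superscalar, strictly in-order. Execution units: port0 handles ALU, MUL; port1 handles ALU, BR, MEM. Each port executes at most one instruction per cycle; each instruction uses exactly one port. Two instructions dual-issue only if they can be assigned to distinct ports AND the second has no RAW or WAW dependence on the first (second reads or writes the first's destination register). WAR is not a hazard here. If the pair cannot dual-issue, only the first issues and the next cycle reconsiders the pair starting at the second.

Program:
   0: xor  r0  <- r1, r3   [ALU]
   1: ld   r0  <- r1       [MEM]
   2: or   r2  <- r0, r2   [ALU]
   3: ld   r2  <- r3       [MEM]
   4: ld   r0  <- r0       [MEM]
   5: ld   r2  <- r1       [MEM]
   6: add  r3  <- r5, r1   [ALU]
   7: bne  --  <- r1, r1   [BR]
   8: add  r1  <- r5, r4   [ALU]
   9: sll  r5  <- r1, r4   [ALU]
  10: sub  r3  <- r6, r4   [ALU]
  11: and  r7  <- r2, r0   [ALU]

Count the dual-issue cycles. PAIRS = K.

[0] i0  xor.ALU  -- WAW r0
[1] i1  ld.MEM  -- RAW r0
[2] i2  or.ALU  -- WAW r2
[3] i3  ld.MEM  -- no-port MEM/MEM
[4] i4  ld.MEM  -- no-port MEM/MEM
[5] i5,i6  ld.MEM+add.ALU  -- 2-wide
[6] i7,i8  bne.BR+add.ALU  -- 2-wide
[7] i9,i10  sll.ALU+sub.ALU  -- 2-wide
[8] i11  and.ALU  -- tail

PAIRS = 3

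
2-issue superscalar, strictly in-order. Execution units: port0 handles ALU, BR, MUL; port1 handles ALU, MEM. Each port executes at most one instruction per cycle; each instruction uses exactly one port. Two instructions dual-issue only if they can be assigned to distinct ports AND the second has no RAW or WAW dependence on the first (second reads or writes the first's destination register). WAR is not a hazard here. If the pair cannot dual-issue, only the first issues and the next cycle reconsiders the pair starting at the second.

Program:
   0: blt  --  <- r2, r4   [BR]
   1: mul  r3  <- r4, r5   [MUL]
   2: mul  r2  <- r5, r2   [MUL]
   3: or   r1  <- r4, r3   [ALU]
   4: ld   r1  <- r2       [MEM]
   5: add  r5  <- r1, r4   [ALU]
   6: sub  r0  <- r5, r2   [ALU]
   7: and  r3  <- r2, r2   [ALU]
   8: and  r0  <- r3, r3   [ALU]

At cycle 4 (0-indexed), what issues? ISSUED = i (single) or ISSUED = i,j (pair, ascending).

#0 head=0: blt.BR i0 no-port BR/MUL
#1 head=1: mul.MUL i1 no-port MUL/MUL
#2 head=2: mul.MUL/or.ALU i2+i3 dual
#3 head=4: ld.MEM i4 RAW r1
#4 head=5: add.ALU i5 RAW r5
#5 head=6: sub.ALU/and.ALU i6+i7 dual
#6 head=8: and.ALU i8 tail

ISSUED = 5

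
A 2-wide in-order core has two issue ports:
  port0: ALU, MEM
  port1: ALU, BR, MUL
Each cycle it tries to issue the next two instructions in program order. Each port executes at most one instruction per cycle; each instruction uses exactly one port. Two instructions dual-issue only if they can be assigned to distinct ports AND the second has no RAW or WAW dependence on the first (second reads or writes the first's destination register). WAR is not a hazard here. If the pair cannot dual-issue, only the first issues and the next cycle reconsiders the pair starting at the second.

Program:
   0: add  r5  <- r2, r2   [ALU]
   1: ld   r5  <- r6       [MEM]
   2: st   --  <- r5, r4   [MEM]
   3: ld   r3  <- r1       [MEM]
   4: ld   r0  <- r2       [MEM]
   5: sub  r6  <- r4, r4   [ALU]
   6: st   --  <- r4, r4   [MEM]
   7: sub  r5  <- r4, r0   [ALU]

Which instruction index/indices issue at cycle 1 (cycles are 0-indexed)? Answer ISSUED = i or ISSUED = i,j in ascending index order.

ISSUED = 1

0. add @i0  | WAW r5
1. ld @i1  | no-port MEM/MEM
2. st @i2  | no-port MEM/MEM
3. ld @i3  | no-port MEM/MEM
4. ld+sub @i4/i5  | dual
5. st+sub @i6/i7  | dual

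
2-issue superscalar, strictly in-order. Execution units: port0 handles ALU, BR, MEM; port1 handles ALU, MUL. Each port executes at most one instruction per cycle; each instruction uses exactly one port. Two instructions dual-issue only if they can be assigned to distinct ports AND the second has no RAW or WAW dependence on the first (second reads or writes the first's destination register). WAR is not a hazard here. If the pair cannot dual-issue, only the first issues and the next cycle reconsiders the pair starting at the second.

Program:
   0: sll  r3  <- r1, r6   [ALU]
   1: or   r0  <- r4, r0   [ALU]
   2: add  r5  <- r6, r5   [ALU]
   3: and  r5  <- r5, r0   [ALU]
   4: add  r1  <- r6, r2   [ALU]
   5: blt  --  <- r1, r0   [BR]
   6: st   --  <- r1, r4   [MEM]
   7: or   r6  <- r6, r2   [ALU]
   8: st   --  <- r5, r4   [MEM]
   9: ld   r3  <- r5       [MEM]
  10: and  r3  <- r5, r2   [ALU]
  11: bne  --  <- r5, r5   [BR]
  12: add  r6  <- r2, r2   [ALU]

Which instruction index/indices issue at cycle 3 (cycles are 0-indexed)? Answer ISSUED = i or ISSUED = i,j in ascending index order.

ISSUED = 5

0. sll.ALU or.ALU @i0,i1  | dual
1. add.ALU @i2  | RAW+WAW r5
2. and.ALU add.ALU @i3,i4  | dual
3. blt.BR @i5  | no-port BR/MEM
4. st.MEM or.ALU @i6,i7  | dual
5. st.MEM @i8  | no-port MEM/MEM
6. ld.MEM @i9  | WAW r3
7. and.ALU bne.BR @i10,i11  | dual
8. add.ALU @i12  | tail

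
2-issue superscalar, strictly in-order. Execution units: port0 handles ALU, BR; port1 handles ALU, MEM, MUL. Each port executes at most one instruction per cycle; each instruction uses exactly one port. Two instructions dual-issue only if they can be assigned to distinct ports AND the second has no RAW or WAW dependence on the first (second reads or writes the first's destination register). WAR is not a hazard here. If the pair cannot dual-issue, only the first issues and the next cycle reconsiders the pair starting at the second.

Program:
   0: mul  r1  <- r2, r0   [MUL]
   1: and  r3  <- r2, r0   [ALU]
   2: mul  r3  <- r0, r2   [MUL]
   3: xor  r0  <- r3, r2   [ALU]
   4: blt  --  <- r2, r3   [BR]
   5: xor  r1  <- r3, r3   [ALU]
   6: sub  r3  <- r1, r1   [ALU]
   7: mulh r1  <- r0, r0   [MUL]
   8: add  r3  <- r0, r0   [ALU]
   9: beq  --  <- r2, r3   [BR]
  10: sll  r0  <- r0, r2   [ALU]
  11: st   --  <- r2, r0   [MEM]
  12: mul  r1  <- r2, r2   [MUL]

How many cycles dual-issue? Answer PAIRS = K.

  cy0 -> i0&i1 (mul and) pair
  cy1 -> i2 (mul) RAW r3
  cy2 -> i3&i4 (xor blt) pair
  cy3 -> i5 (xor) RAW r1
  cy4 -> i6&i7 (sub mulh) pair
  cy5 -> i8 (add) RAW r3
  cy6 -> i9&i10 (beq sll) pair
  cy7 -> i11 (st) no-port MEM/MUL
  cy8 -> i12 (mul) tail

PAIRS = 4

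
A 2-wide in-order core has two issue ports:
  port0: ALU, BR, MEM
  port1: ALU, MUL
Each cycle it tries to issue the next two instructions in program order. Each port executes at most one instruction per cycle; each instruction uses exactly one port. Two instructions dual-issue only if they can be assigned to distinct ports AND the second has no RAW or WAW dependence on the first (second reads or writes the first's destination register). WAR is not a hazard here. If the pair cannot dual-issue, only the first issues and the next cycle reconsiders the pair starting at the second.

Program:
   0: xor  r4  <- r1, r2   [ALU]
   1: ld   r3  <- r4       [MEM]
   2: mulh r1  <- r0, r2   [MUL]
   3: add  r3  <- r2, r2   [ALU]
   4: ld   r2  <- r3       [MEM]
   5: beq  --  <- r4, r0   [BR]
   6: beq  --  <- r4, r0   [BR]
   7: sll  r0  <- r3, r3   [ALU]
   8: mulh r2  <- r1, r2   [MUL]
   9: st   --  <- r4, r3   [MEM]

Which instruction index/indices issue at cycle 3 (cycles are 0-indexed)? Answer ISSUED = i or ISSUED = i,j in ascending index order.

ISSUED = 4

#0 head=0: xor.ALU i0 RAW r4
#1 head=1: ld.MEM/mulh.MUL i1&i2 2-wide
#2 head=3: add.ALU i3 RAW r3
#3 head=4: ld.MEM i4 no-port MEM/BR
#4 head=5: beq.BR i5 no-port BR/BR
#5 head=6: beq.BR/sll.ALU i6&i7 2-wide
#6 head=8: mulh.MUL/st.MEM i8&i9 2-wide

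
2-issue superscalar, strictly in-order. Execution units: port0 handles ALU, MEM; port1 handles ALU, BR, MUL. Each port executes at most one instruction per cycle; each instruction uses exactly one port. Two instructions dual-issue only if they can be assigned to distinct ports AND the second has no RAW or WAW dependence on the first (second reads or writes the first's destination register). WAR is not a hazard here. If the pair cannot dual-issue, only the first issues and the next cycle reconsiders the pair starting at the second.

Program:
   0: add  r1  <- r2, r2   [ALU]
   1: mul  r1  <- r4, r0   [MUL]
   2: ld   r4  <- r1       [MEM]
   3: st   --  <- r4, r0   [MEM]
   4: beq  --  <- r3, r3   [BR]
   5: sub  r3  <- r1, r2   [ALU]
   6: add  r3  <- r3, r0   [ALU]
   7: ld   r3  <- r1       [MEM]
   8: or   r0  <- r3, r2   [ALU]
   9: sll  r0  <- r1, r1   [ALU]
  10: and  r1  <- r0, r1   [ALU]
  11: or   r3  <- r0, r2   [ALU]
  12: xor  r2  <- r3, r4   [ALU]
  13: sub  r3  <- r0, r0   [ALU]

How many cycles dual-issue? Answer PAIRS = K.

PAIRS = 3

t=0 i0:add.ALU ; WAW r1
t=1 i1:mul.MUL ; RAW r1
t=2 i2:ld.MEM ; no-port MEM/MEM
t=3 i3,i4:st.MEM;beq.BR ; dual
t=4 i5:sub.ALU ; RAW+WAW r3
t=5 i6:add.ALU ; WAW r3
t=6 i7:ld.MEM ; RAW r3
t=7 i8:or.ALU ; WAW r0
t=8 i9:sll.ALU ; RAW r0
t=9 i10,i11:and.ALU;or.ALU ; dual
t=10 i12,i13:xor.ALU;sub.ALU ; dual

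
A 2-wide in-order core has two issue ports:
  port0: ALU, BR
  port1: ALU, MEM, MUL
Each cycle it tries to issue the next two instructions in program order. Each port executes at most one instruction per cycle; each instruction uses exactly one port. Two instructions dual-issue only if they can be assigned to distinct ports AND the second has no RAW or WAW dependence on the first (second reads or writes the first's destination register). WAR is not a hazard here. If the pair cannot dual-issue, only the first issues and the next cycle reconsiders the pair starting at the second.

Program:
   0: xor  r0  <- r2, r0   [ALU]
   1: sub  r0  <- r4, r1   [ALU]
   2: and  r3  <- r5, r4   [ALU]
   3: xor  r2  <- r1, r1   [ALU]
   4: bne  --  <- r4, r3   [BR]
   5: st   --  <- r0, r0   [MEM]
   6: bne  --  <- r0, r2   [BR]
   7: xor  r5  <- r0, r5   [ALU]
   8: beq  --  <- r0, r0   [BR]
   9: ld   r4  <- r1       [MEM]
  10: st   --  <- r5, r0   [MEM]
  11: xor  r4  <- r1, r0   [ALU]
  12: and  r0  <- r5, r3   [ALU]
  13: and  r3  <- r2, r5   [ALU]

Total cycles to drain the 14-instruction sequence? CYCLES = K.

CYCLES = 8

  cy0 -> i0 (xor.ALU) WAW r0
  cy1 -> i1,i2 (sub.ALU;and.ALU) pair
  cy2 -> i3,i4 (xor.ALU;bne.BR) pair
  cy3 -> i5,i6 (st.MEM;bne.BR) pair
  cy4 -> i7,i8 (xor.ALU;beq.BR) pair
  cy5 -> i9 (ld.MEM) no-port MEM/MEM
  cy6 -> i10,i11 (st.MEM;xor.ALU) pair
  cy7 -> i12,i13 (and.ALU;and.ALU) pair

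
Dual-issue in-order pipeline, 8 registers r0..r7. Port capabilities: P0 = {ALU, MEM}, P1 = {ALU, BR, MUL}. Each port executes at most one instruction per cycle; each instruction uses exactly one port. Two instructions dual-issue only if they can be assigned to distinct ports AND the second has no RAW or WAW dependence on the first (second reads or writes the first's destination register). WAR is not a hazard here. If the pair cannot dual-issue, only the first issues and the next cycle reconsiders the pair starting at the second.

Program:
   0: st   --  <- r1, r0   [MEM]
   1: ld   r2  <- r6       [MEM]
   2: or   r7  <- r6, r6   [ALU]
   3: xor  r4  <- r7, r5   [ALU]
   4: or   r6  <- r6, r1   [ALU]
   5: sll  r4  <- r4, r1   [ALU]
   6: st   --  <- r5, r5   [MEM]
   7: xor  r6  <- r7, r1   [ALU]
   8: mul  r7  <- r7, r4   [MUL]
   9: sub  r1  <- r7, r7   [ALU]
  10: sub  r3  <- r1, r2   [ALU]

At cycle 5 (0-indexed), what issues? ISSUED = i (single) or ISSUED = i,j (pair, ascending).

ISSUED = 9

t=0 i0:st.MEM ; no-port MEM/MEM
t=1 i1+i2:ld.MEM+or.ALU ; 2-wide
t=2 i3+i4:xor.ALU+or.ALU ; 2-wide
t=3 i5+i6:sll.ALU+st.MEM ; 2-wide
t=4 i7+i8:xor.ALU+mul.MUL ; 2-wide
t=5 i9:sub.ALU ; RAW r1
t=6 i10:sub.ALU ; tail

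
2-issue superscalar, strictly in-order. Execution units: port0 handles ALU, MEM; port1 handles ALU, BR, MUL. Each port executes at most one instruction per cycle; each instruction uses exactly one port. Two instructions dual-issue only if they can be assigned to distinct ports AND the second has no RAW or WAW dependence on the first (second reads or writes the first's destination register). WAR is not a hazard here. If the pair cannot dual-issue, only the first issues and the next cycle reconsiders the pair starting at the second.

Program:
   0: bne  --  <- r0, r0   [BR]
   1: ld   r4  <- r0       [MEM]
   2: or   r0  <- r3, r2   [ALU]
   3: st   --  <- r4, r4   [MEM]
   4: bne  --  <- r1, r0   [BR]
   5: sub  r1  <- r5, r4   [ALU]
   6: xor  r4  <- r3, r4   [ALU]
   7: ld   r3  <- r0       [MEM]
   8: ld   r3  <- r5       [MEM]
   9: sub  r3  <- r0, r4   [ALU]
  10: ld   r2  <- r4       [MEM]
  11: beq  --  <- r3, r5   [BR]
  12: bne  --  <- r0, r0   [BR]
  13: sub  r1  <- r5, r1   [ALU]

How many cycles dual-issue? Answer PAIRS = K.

PAIRS = 6

t=0 i0&i1:bne.BR ld.MEM ; pair
t=1 i2&i3:or.ALU st.MEM ; pair
t=2 i4&i5:bne.BR sub.ALU ; pair
t=3 i6&i7:xor.ALU ld.MEM ; pair
t=4 i8:ld.MEM ; WAW r3
t=5 i9&i10:sub.ALU ld.MEM ; pair
t=6 i11:beq.BR ; no-port BR/BR
t=7 i12&i13:bne.BR sub.ALU ; pair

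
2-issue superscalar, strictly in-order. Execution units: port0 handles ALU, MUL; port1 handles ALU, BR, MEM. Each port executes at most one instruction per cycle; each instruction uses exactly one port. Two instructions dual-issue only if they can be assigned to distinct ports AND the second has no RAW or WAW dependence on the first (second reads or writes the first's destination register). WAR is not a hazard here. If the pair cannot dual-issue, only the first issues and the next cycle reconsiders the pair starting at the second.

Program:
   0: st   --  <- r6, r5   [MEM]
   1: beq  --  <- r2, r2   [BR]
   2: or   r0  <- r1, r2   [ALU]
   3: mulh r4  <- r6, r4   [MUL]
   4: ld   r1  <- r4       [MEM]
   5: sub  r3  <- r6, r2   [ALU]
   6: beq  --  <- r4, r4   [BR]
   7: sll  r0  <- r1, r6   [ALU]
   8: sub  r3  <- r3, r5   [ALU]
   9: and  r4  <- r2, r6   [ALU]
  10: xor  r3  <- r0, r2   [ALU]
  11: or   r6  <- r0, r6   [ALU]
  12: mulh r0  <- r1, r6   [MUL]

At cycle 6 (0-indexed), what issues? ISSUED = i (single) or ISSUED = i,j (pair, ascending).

ISSUED = 10,11

  cy0 -> i0 (st) no-port MEM/BR
  cy1 -> i1/i2 (beq+or) pair
  cy2 -> i3 (mulh) RAW r4
  cy3 -> i4/i5 (ld+sub) pair
  cy4 -> i6/i7 (beq+sll) pair
  cy5 -> i8/i9 (sub+and) pair
  cy6 -> i10/i11 (xor+or) pair
  cy7 -> i12 (mulh) tail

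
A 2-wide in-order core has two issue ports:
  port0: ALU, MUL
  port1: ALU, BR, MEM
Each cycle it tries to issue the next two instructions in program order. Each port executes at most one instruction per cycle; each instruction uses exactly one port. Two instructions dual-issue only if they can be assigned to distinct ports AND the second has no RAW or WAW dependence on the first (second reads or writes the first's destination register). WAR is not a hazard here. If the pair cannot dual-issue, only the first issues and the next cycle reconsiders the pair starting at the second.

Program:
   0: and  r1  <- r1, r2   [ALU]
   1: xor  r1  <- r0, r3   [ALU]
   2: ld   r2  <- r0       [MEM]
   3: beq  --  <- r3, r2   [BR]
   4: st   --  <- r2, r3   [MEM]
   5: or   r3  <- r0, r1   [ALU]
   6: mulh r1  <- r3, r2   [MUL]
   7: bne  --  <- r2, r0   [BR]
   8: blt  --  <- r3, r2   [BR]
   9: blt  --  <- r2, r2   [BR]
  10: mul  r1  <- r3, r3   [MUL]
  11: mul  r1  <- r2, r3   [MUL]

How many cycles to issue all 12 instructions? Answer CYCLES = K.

0. and.ALU @i0  | WAW r1
1. xor.ALU ld.MEM @i1+i2  | dual
2. beq.BR @i3  | no-port BR/MEM
3. st.MEM or.ALU @i4+i5  | dual
4. mulh.MUL bne.BR @i6+i7  | dual
5. blt.BR @i8  | no-port BR/BR
6. blt.BR mul.MUL @i9+i10  | dual
7. mul.MUL @i11  | tail

CYCLES = 8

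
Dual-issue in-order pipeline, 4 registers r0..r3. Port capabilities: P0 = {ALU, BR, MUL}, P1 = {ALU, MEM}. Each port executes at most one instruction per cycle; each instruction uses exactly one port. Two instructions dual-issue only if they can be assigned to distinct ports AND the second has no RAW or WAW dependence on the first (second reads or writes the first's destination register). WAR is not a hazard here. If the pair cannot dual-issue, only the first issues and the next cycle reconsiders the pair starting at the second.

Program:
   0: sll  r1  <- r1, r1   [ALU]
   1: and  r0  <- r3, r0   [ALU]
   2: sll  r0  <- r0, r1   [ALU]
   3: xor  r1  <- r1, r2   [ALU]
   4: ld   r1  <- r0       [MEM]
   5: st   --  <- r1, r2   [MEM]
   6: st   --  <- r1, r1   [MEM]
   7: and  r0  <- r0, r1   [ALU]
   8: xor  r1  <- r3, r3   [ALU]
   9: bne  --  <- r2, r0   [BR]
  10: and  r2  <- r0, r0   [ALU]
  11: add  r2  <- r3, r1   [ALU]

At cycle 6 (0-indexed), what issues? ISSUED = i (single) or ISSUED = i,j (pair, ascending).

0. sll.ALU and.ALU @i0+i1  | 2-wide
1. sll.ALU xor.ALU @i2+i3  | 2-wide
2. ld.MEM @i4  | no-port MEM/MEM
3. st.MEM @i5  | no-port MEM/MEM
4. st.MEM and.ALU @i6+i7  | 2-wide
5. xor.ALU bne.BR @i8+i9  | 2-wide
6. and.ALU @i10  | WAW r2
7. add.ALU @i11  | tail

ISSUED = 10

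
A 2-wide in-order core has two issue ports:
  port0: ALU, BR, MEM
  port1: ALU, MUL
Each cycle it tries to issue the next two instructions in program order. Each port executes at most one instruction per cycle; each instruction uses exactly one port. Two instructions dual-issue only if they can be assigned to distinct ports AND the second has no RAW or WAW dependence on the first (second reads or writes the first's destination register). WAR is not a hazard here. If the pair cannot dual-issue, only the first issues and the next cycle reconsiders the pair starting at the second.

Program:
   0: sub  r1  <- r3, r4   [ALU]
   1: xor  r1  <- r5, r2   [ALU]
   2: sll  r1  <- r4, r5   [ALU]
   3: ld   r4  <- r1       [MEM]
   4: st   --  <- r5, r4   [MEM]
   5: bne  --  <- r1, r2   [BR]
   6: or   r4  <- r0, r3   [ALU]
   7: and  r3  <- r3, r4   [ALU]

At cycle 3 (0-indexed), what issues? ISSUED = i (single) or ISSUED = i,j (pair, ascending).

c0: i0 sub.ALU  WAW r1
c1: i1 xor.ALU  WAW r1
c2: i2 sll.ALU  RAW r1
c3: i3 ld.MEM  no-port MEM/MEM
c4: i4 st.MEM  no-port MEM/BR
c5: i5/i6 bne.BR or.ALU  2-wide
c6: i7 and.ALU  tail

ISSUED = 3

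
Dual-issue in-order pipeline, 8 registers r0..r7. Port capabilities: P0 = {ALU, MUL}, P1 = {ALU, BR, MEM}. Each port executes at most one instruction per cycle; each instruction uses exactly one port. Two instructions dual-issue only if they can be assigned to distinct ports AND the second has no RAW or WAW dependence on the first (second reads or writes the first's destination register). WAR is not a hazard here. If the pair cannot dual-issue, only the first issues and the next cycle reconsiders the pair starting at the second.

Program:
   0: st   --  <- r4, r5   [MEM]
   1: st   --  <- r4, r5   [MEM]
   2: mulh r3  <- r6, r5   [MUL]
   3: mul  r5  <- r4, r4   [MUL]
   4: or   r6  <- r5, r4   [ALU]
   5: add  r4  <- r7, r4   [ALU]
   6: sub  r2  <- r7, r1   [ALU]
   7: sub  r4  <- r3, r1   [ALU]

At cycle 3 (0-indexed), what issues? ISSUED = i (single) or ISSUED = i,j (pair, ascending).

  cy0 -> i0 (st.MEM) no-port MEM/MEM
  cy1 -> i1/i2 (st.MEM;mulh.MUL) dual
  cy2 -> i3 (mul.MUL) RAW r5
  cy3 -> i4/i5 (or.ALU;add.ALU) dual
  cy4 -> i6/i7 (sub.ALU;sub.ALU) dual

ISSUED = 4,5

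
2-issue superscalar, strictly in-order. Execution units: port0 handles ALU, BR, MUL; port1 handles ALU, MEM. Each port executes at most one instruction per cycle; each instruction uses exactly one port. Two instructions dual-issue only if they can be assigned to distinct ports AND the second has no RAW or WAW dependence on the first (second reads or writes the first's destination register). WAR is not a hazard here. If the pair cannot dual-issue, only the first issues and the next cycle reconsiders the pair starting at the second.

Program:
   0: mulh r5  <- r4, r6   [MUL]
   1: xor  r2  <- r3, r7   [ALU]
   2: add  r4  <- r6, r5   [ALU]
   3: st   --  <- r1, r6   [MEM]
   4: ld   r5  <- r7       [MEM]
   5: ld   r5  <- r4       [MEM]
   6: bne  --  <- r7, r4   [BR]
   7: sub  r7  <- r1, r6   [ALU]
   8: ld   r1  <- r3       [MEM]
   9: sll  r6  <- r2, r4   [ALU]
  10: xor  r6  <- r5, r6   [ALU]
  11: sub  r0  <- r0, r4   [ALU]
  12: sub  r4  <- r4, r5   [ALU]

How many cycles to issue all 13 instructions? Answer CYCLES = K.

c0: i0,i1 mulh;xor  pair
c1: i2,i3 add;st  pair
c2: i4 ld  no-port MEM/MEM
c3: i5,i6 ld;bne  pair
c4: i7,i8 sub;ld  pair
c5: i9 sll  RAW+WAW r6
c6: i10,i11 xor;sub  pair
c7: i12 sub  tail

CYCLES = 8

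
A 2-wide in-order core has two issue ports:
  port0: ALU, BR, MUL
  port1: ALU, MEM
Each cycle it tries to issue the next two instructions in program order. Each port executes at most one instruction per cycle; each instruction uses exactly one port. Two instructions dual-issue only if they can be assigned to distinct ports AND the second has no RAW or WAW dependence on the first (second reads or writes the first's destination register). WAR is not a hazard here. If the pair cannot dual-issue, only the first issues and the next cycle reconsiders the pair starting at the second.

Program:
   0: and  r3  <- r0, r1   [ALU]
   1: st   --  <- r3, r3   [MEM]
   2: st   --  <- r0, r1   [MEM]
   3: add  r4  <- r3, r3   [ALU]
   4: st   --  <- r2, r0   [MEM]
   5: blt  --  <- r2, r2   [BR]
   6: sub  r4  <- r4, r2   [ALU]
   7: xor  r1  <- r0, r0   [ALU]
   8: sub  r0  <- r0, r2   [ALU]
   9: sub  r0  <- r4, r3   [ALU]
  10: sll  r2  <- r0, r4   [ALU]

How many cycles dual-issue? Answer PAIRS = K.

PAIRS = 3

0. and @i0  | RAW r3
1. st @i1  | no-port MEM/MEM
2. st+add @i2/i3  | dual
3. st+blt @i4/i5  | dual
4. sub+xor @i6/i7  | dual
5. sub @i8  | WAW r0
6. sub @i9  | RAW r0
7. sll @i10  | tail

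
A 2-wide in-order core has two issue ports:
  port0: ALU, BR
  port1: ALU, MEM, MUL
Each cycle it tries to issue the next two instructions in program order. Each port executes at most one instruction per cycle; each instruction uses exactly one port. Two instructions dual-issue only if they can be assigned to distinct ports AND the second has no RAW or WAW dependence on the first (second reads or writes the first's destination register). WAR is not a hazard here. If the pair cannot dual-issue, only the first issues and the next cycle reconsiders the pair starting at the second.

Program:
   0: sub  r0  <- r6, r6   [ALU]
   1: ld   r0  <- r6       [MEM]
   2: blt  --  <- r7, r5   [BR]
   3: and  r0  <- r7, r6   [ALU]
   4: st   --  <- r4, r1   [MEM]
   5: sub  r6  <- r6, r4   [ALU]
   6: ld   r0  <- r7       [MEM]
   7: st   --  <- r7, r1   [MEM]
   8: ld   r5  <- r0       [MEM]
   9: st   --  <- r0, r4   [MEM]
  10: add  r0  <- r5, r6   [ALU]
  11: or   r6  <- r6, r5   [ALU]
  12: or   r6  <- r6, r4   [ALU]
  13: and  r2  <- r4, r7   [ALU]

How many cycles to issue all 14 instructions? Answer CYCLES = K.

CYCLES = 9

c0: i0 sub  WAW r0
c1: i1/i2 ld blt  2-wide
c2: i3/i4 and st  2-wide
c3: i5/i6 sub ld  2-wide
c4: i7 st  no-port MEM/MEM
c5: i8 ld  no-port MEM/MEM
c6: i9/i10 st add  2-wide
c7: i11 or  RAW+WAW r6
c8: i12/i13 or and  2-wide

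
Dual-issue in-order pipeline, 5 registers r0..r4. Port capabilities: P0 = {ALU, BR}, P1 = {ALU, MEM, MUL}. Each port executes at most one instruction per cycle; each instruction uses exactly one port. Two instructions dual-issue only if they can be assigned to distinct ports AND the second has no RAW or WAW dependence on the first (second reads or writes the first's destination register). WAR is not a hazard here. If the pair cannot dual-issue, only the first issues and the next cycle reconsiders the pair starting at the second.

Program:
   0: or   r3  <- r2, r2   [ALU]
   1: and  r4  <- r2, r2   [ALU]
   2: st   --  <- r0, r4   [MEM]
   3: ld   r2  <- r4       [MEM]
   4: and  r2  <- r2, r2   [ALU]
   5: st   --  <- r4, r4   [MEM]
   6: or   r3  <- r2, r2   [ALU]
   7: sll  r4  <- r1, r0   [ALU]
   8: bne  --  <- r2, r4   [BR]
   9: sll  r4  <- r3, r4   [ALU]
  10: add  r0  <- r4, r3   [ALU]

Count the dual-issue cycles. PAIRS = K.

PAIRS = 4

[0] i0,i1  or;and  -- 2-wide
[1] i2  st  -- no-port MEM/MEM
[2] i3  ld  -- RAW+WAW r2
[3] i4,i5  and;st  -- 2-wide
[4] i6,i7  or;sll  -- 2-wide
[5] i8,i9  bne;sll  -- 2-wide
[6] i10  add  -- tail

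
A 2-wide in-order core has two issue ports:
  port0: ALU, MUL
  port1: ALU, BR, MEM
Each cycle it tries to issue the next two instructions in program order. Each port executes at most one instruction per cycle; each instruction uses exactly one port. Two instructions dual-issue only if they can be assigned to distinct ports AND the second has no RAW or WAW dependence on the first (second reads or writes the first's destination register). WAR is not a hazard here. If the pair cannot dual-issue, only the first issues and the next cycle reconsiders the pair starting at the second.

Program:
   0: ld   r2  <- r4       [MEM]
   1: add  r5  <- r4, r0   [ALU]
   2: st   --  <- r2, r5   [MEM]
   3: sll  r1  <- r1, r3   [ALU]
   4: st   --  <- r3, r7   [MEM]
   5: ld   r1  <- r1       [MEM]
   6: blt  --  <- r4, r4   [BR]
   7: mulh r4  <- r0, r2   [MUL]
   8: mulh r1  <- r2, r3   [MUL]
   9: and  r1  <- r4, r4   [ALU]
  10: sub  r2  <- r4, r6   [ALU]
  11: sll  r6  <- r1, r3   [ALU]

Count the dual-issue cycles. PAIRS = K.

#0 head=0: ld;add i0+i1 dual
#1 head=2: st;sll i2+i3 dual
#2 head=4: st i4 no-port MEM/MEM
#3 head=5: ld i5 no-port MEM/BR
#4 head=6: blt;mulh i6+i7 dual
#5 head=8: mulh i8 WAW r1
#6 head=9: and;sub i9+i10 dual
#7 head=11: sll i11 tail

PAIRS = 4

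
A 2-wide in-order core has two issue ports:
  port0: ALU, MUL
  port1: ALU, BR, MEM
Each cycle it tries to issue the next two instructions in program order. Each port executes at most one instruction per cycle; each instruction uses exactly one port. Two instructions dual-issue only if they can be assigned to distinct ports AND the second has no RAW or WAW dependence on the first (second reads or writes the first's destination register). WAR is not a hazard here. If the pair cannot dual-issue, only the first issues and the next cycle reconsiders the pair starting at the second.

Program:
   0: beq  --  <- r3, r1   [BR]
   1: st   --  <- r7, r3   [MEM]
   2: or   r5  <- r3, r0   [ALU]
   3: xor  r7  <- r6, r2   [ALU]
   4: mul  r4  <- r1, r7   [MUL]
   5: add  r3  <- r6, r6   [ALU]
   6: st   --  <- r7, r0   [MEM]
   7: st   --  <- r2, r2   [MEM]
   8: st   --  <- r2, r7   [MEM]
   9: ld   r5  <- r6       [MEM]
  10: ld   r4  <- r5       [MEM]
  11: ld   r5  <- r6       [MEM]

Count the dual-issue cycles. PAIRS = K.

PAIRS = 2

#0 head=0: beq i0 no-port BR/MEM
#1 head=1: st/or i1+i2 dual
#2 head=3: xor i3 RAW r7
#3 head=4: mul/add i4+i5 dual
#4 head=6: st i6 no-port MEM/MEM
#5 head=7: st i7 no-port MEM/MEM
#6 head=8: st i8 no-port MEM/MEM
#7 head=9: ld i9 no-port MEM/MEM
#8 head=10: ld i10 no-port MEM/MEM
#9 head=11: ld i11 tail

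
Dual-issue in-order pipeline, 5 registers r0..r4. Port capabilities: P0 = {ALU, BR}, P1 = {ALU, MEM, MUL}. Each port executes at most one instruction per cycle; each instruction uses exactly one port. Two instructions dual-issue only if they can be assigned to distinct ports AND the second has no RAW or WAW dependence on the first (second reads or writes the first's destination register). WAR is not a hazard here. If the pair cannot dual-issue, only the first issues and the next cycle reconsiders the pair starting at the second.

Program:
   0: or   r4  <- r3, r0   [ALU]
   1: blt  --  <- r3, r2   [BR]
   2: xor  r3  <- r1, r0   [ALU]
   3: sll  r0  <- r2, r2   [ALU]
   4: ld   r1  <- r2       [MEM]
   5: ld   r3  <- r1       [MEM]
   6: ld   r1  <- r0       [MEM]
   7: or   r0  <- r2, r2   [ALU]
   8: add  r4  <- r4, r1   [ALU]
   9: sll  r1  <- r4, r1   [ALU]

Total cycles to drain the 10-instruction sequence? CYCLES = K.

0. or;blt @i0,i1  | dual
1. xor;sll @i2,i3  | dual
2. ld @i4  | no-port MEM/MEM
3. ld @i5  | no-port MEM/MEM
4. ld;or @i6,i7  | dual
5. add @i8  | RAW r4
6. sll @i9  | tail

CYCLES = 7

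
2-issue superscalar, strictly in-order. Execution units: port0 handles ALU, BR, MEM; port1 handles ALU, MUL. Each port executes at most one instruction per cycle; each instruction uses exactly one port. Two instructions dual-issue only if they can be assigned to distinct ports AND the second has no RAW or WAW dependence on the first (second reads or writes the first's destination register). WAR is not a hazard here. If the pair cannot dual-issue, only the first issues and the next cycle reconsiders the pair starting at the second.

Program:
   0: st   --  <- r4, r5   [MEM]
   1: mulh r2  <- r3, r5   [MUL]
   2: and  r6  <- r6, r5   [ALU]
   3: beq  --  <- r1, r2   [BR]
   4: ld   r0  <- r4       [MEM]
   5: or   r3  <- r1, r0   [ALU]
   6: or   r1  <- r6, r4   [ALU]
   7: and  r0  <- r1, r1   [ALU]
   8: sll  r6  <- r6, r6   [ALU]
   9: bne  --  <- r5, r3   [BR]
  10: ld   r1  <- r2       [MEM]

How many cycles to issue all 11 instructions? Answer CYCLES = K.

c0: i0+i1 st.MEM/mulh.MUL  2-wide
c1: i2+i3 and.ALU/beq.BR  2-wide
c2: i4 ld.MEM  RAW r0
c3: i5+i6 or.ALU/or.ALU  2-wide
c4: i7+i8 and.ALU/sll.ALU  2-wide
c5: i9 bne.BR  no-port BR/MEM
c6: i10 ld.MEM  tail

CYCLES = 7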